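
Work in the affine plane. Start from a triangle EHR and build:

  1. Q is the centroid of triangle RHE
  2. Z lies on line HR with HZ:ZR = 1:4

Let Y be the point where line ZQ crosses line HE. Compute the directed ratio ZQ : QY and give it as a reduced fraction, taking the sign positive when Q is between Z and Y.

ZQ:QY = -2/5

Work in coordinates with E = (0, 0), H = (1, 0), R = (0, 1).
1. Q is the centroid of triangle RHE ⇒ Q = (1/3, 1/3)
2. Z lies on line HR with HZ:ZR = 1:4 ⇒ Z = (4/5, 1/5)
line ZQ meets HE at Y = (3/2, 0)
Q = Z + t·(Y−Z) with t = -2/3, so ZQ:QY = -2/3:5/3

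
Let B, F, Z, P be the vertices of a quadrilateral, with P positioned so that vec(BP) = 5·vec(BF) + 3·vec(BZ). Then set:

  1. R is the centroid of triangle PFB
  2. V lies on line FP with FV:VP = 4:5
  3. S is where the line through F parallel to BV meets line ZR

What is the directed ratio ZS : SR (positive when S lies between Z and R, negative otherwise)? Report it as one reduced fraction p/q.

ZS:SR = -37/13

Assign B = (0, 0), F = (1, 0), Z = (0, 1), P = (5, 3) — the answer is frame-independent, so this choice is without loss of generality.
1. R is the centroid of triangle PFB ⇒ R = (2, 1)
2. V lies on line FP with FV:VP = 4:5 ⇒ V = (25/9, 4/3)
3. S is where the line through F parallel to BV meets line ZR ⇒ S = (37/12, 1)
S = Z + t·(R−Z) with t = 37/24, so ZS:SR = t:(1−t) = 37/24:-13/24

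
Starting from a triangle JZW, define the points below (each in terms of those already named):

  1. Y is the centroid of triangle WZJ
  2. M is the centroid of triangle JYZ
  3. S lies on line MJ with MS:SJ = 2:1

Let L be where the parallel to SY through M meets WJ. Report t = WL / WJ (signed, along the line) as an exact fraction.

Set J = (0, 0), Z = (1, 0), W = (0, 1); any affine frame gives the same invariant.
1. Y is the centroid of triangle WZJ ⇒ Y = (1/3, 1/3)
2. M is the centroid of triangle JYZ ⇒ M = (4/9, 1/9)
3. S lies on line MJ with MS:SJ = 2:1 ⇒ S = (4/27, 1/27)
through M parallel to SY: direction (5/27, 8/27); meets WJ at L = (0, -3/5)
L = W + t·(J−W) with t = 8/5

t = 8/5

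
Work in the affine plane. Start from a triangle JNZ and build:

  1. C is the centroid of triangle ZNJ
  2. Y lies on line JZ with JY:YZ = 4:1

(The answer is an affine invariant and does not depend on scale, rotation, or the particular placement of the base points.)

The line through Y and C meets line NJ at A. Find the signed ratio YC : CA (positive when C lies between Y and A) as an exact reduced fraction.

YC:CA = 7/5

Choose coordinates J = (0, 0), N = (1, 0), Z = (0, 1).
1. C is the centroid of triangle ZNJ ⇒ C = (1/3, 1/3)
2. Y lies on line JZ with JY:YZ = 4:1 ⇒ Y = (0, 4/5)
line YC meets NJ at A = (4/7, 0)
C = Y + t·(A−Y) with t = 7/12, so YC:CA = 7/12:5/12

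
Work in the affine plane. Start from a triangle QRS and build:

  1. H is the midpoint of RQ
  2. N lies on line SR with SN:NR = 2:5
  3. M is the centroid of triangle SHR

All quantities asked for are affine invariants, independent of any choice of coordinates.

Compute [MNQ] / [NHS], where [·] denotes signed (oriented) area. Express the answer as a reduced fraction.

Assign Q = (0, 0), R = (1, 0), S = (0, 1) — the answer is frame-independent, so this choice is without loss of generality.
1. H is the midpoint of RQ ⇒ H = (1/2, 0)
2. N lies on line SR with SN:NR = 2:5 ⇒ N = (2/7, 5/7)
3. M is the centroid of triangle SHR ⇒ M = (1/2, 1/3)
2·[MNQ] = 11/42, 2·[NHS] = -1/7
[MNQ]:[NHS] = 11/42:-1/7 = -11/6

[MNQ]:[NHS] = -11/6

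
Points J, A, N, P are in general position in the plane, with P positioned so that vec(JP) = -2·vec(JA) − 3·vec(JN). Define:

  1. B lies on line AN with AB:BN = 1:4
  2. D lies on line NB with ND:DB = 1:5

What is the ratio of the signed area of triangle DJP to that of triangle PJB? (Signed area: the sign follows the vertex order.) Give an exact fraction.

Choose coordinates J = (0, 0), A = (1, 0), N = (0, 1), P = (-2, -3).
1. B lies on line AN with AB:BN = 1:4 ⇒ B = (4/5, 1/5)
2. D lies on line NB with ND:DB = 1:5 ⇒ D = (2/15, 13/15)
2·[DJP] = -4/3, 2·[PJB] = -2
[DJP]:[PJB] = -4/3:-2 = 2/3

[DJP]:[PJB] = 2/3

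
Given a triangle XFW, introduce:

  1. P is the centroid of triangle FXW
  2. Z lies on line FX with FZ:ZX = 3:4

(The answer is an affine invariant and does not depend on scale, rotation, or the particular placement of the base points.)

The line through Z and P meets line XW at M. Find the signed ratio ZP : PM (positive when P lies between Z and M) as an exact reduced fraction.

ZP:PM = 5/7

Work in coordinates with X = (0, 0), F = (1, 0), W = (0, 1).
1. P is the centroid of triangle FXW ⇒ P = (1/3, 1/3)
2. Z lies on line FX with FZ:ZX = 3:4 ⇒ Z = (4/7, 0)
line ZP meets XW at M = (0, 4/5)
P = Z + t·(M−Z) with t = 5/12, so ZP:PM = 5/12:7/12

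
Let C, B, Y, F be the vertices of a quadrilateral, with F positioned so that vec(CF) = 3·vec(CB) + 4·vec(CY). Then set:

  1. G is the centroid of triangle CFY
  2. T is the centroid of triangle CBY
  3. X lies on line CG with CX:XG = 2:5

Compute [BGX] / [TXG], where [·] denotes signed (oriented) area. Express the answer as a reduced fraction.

Set C = (0, 0), B = (1, 0), Y = (0, 1), F = (3, 4); any affine frame gives the same invariant.
1. G is the centroid of triangle CFY ⇒ G = (1, 5/3)
2. T is the centroid of triangle CBY ⇒ T = (1/3, 1/3)
3. X lies on line CG with CX:XG = 2:5 ⇒ X = (2/7, 10/21)
2·[BGX] = 25/21, 2·[TXG] = -10/63
[BGX]:[TXG] = 25/21:-10/63 = -15/2

[BGX]:[TXG] = -15/2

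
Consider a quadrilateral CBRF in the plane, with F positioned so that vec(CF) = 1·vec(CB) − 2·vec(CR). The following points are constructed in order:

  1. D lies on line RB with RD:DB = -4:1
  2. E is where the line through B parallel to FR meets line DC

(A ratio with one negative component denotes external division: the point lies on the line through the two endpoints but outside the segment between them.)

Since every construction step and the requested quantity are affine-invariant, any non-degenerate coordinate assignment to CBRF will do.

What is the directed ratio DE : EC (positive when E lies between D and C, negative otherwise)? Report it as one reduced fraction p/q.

DE:EC = 2/9

Set C = (0, 0), B = (1, 0), R = (0, 1), F = (1, -2); any affine frame gives the same invariant.
1. D lies on line RB with RD:DB = -4:1 ⇒ D = (4/3, -1/3)
2. E is where the line through B parallel to FR meets line DC ⇒ E = (12/11, -3/11)
E = D + t·(C−D) with t = 2/11, so DE:EC = t:(1−t) = 2/11:9/11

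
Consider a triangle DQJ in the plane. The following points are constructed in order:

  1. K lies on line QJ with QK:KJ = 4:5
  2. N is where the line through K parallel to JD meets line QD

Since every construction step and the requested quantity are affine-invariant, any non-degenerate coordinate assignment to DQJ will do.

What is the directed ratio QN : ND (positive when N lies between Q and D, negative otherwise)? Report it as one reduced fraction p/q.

Assign D = (0, 0), Q = (1, 0), J = (0, 1) — the answer is frame-independent, so this choice is without loss of generality.
1. K lies on line QJ with QK:KJ = 4:5 ⇒ K = (5/9, 4/9)
2. N is where the line through K parallel to JD meets line QD ⇒ N = (5/9, 0)
N = Q + t·(D−Q) with t = 4/9, so QN:ND = t:(1−t) = 4/9:5/9

QN:ND = 4/5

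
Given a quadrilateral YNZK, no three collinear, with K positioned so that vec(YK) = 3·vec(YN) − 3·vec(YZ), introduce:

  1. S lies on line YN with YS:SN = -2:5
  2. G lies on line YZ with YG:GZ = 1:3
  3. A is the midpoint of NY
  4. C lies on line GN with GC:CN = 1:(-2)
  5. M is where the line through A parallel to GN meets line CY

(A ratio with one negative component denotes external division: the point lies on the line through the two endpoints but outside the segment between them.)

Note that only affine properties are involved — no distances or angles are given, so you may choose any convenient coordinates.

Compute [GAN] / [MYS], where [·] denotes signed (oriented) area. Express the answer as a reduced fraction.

Set Y = (0, 0), N = (1, 0), Z = (0, 1), K = (3, -3); any affine frame gives the same invariant.
1. S lies on line YN with YS:SN = -2:5 ⇒ S = (-2/3, 0)
2. G lies on line YZ with YG:GZ = 1:3 ⇒ G = (0, 1/4)
3. A is the midpoint of NY ⇒ A = (1/2, 0)
4. C lies on line GN with GC:CN = 1:(-2) ⇒ C = (-1, 1/2)
5. M is where the line through A parallel to GN meets line CY ⇒ M = (-1/2, 1/4)
2·[GAN] = 1/8, 2·[MYS] = -1/6
[GAN]:[MYS] = 1/8:-1/6 = -3/4

[GAN]:[MYS] = -3/4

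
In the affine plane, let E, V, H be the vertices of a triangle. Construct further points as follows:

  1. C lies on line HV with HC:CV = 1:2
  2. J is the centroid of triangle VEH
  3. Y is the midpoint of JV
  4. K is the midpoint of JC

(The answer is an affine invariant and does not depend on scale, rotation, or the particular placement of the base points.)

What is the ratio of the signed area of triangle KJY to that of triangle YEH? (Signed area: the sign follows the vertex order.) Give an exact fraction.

Choose coordinates E = (0, 0), V = (1, 0), H = (0, 1).
1. C lies on line HV with HC:CV = 1:2 ⇒ C = (1/3, 2/3)
2. J is the centroid of triangle VEH ⇒ J = (1/3, 1/3)
3. Y is the midpoint of JV ⇒ Y = (2/3, 1/6)
4. K is the midpoint of JC ⇒ K = (1/3, 1/2)
2·[KJY] = 1/18, 2·[YEH] = -2/3
[KJY]:[YEH] = 1/18:-2/3 = -1/12

[KJY]:[YEH] = -1/12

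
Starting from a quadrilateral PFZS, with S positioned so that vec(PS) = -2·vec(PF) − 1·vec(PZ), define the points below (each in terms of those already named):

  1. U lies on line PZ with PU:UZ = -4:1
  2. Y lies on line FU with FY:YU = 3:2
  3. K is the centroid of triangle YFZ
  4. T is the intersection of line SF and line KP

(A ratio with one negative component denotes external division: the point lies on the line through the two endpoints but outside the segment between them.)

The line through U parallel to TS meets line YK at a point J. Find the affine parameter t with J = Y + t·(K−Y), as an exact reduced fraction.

Assign P = (0, 0), F = (1, 0), Z = (0, 1), S = (-2, -1) — the answer is frame-independent, so this choice is without loss of generality.
1. U lies on line PZ with PU:UZ = -4:1 ⇒ U = (0, 4/3)
2. Y lies on line FU with FY:YU = 3:2 ⇒ Y = (2/5, 4/5)
3. K is the centroid of triangle YFZ ⇒ K = (7/15, 3/5)
4. T is the intersection of line SF and line KP ⇒ T = (-7/20, -9/20)
through U parallel to TS: direction (-33/20, -11/20); meets YK at J = (1/5, 7/5)
J = Y + t·(K−Y) with t = -3

t = -3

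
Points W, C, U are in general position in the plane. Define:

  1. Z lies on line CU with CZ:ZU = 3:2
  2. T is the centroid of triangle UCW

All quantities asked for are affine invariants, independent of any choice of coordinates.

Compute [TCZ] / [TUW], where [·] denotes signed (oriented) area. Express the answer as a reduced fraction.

Choose coordinates W = (0, 0), C = (1, 0), U = (0, 1).
1. Z lies on line CU with CZ:ZU = 3:2 ⇒ Z = (2/5, 3/5)
2. T is the centroid of triangle UCW ⇒ T = (1/3, 1/3)
2·[TCZ] = 1/5, 2·[TUW] = 1/3
[TCZ]:[TUW] = 1/5:1/3 = 3/5

[TCZ]:[TUW] = 3/5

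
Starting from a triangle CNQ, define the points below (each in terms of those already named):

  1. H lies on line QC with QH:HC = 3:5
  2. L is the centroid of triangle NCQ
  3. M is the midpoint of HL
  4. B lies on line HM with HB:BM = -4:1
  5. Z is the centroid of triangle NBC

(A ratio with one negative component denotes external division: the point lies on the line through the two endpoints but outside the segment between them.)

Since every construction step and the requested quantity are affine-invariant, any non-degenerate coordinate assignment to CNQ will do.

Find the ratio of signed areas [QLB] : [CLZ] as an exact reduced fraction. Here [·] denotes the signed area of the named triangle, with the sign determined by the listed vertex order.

Set C = (0, 0), N = (1, 0), Q = (0, 1); any affine frame gives the same invariant.
1. H lies on line QC with QH:HC = 3:5 ⇒ H = (0, 5/8)
2. L is the centroid of triangle NCQ ⇒ L = (1/3, 1/3)
3. M is the midpoint of HL ⇒ M = (1/6, 23/48)
4. B lies on line HM with HB:BM = -4:1 ⇒ B = (2/9, 31/72)
5. Z is the centroid of triangle NBC ⇒ Z = (11/27, 31/216)
2·[QLB] = -1/24, 2·[CLZ] = -19/216
[QLB]:[CLZ] = -1/24:-19/216 = 9/19

[QLB]:[CLZ] = 9/19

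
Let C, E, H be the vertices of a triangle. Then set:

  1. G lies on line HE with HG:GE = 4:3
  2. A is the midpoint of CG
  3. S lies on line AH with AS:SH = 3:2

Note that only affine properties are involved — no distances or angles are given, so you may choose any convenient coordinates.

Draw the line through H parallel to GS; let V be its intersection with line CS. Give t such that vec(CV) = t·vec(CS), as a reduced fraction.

t = 4/3

Work in coordinates with C = (0, 0), E = (1, 0), H = (0, 1).
1. G lies on line HE with HG:GE = 4:3 ⇒ G = (4/7, 3/7)
2. A is the midpoint of CG ⇒ A = (2/7, 3/14)
3. S lies on line AH with AS:SH = 3:2 ⇒ S = (4/35, 24/35)
through H parallel to GS: direction (-16/35, 9/35); meets CS at V = (16/105, 32/35)
V = C + t·(S−C) with t = 4/3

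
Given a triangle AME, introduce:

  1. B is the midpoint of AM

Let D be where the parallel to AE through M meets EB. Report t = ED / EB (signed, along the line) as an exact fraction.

t = 2

Set A = (0, 0), M = (1, 0), E = (0, 1); any affine frame gives the same invariant.
1. B is the midpoint of AM ⇒ B = (1/2, 0)
through M parallel to AE: direction (0, 1); meets EB at D = (1, -1)
D = E + t·(B−E) with t = 2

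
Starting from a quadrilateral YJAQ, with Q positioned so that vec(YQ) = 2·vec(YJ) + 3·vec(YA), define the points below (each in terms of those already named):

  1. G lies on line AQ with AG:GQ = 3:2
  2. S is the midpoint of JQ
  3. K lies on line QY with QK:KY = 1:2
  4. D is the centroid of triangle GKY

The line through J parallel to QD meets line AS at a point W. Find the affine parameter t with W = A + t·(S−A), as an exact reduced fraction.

t = 62/41

Assign Y = (0, 0), J = (1, 0), A = (0, 1), Q = (2, 3) — the answer is frame-independent, so this choice is without loss of generality.
1. G lies on line AQ with AG:GQ = 3:2 ⇒ G = (6/5, 11/5)
2. S is the midpoint of JQ ⇒ S = (3/2, 3/2)
3. K lies on line QY with QK:KY = 1:2 ⇒ K = (4/3, 2)
4. D is the centroid of triangle GKY ⇒ D = (38/45, 7/5)
through J parallel to QD: direction (-52/45, -8/5); meets AS at W = (93/41, 72/41)
W = A + t·(S−A) with t = 62/41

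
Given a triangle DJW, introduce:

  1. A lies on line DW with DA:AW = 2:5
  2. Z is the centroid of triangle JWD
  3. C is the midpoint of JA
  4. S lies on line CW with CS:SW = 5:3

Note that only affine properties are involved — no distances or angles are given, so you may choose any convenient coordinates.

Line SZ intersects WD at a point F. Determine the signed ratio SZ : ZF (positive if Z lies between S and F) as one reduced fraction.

SZ:ZF = -7/16

Set D = (0, 0), J = (1, 0), W = (0, 1); any affine frame gives the same invariant.
1. A lies on line DW with DA:AW = 2:5 ⇒ A = (0, 2/7)
2. Z is the centroid of triangle JWD ⇒ Z = (1/3, 1/3)
3. C is the midpoint of JA ⇒ C = (1/2, 1/7)
4. S lies on line CW with CS:SW = 5:3 ⇒ S = (3/16, 19/28)
line SZ meets WD at F = (0, 55/49)
Z = S + t·(F−S) with t = -7/9, so SZ:ZF = -7/9:16/9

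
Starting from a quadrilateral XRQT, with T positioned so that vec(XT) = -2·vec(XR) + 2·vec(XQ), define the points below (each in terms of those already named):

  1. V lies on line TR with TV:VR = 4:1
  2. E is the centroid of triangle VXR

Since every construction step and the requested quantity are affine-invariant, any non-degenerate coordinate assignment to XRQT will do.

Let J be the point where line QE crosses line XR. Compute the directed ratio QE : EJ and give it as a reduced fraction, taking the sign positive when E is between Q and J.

Work in coordinates with X = (0, 0), R = (1, 0), Q = (0, 1), T = (-2, 2).
1. V lies on line TR with TV:VR = 4:1 ⇒ V = (2/5, 2/5)
2. E is the centroid of triangle VXR ⇒ E = (7/15, 2/15)
line QE meets XR at J = (7/13, 0)
E = Q + t·(J−Q) with t = 13/15, so QE:EJ = 13/15:2/15

QE:EJ = 13/2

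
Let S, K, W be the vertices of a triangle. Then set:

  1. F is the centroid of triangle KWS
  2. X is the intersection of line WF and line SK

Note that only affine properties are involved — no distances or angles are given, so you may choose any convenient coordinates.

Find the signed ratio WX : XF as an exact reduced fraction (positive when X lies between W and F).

WX:XF = -3

Work in coordinates with S = (0, 0), K = (1, 0), W = (0, 1).
1. F is the centroid of triangle KWS ⇒ F = (1/3, 1/3)
2. X is the intersection of line WF and line SK ⇒ X = (1/2, 0)
X = W + t·(F−W) with t = 3/2, so WX:XF = t:(1−t) = 3/2:-1/2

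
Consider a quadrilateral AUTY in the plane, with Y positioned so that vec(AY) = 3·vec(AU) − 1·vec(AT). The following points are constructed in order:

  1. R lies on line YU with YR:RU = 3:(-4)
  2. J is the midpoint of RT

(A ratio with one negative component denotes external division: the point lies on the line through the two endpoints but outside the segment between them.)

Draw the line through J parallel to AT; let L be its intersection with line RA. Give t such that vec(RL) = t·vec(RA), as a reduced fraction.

t = 1/2

Set A = (0, 0), U = (1, 0), T = (0, 1), Y = (3, -1); any affine frame gives the same invariant.
1. R lies on line YU with YR:RU = 3:(-4) ⇒ R = (9, -4)
2. J is the midpoint of RT ⇒ J = (9/2, -3/2)
through J parallel to AT: direction (0, 1); meets RA at L = (9/2, -2)
L = R + t·(A−R) with t = 1/2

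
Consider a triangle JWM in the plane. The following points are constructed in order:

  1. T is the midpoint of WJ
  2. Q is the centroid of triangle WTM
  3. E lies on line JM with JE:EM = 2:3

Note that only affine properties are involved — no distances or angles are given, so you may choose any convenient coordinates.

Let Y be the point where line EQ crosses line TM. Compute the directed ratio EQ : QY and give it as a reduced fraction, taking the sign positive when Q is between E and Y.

EQ:QY = -14/5

Assign J = (0, 0), W = (1, 0), M = (0, 1) — the answer is frame-independent, so this choice is without loss of generality.
1. T is the midpoint of WJ ⇒ T = (1/2, 0)
2. Q is the centroid of triangle WTM ⇒ Q = (1/2, 1/3)
3. E lies on line JM with JE:EM = 2:3 ⇒ E = (0, 2/5)
line EQ meets TM at Y = (9/28, 5/14)
Q = E + t·(Y−E) with t = 14/9, so EQ:QY = 14/9:-5/9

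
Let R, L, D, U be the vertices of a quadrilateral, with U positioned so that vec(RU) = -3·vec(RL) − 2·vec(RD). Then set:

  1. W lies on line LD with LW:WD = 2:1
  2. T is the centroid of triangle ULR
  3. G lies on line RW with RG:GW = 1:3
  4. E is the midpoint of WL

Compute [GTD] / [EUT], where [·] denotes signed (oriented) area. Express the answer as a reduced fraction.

Choose coordinates R = (0, 0), L = (1, 0), D = (0, 1), U = (-3, -2).
1. W lies on line LD with LW:WD = 2:1 ⇒ W = (1/3, 2/3)
2. T is the centroid of triangle ULR ⇒ T = (-2/3, -2/3)
3. G lies on line RW with RG:GW = 1:3 ⇒ G = (1/12, 1/6)
4. E is the midpoint of WL ⇒ E = (2/3, 1/3)
2·[GTD] = -25/36, 2·[EUT] = 5/9
[GTD]:[EUT] = -25/36:5/9 = -5/4

[GTD]:[EUT] = -5/4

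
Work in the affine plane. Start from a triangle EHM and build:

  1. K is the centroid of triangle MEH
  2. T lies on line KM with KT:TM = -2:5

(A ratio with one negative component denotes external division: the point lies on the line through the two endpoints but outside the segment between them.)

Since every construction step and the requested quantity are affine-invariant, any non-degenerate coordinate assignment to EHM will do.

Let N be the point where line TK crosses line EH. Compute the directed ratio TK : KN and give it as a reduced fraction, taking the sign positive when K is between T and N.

Assign E = (0, 0), H = (1, 0), M = (0, 1) — the answer is frame-independent, so this choice is without loss of generality.
1. K is the centroid of triangle MEH ⇒ K = (1/3, 1/3)
2. T lies on line KM with KT:TM = -2:5 ⇒ T = (5/9, -1/9)
line TK meets EH at N = (1/2, 0)
K = T + t·(N−T) with t = 4, so TK:KN = 4:-3

TK:KN = -4/3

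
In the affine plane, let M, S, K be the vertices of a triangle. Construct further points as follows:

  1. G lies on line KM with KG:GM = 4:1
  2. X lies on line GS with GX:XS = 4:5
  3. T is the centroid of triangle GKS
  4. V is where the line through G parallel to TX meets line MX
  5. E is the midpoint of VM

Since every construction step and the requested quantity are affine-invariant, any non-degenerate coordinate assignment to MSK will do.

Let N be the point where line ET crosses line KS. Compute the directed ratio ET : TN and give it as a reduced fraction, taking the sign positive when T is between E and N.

Choose coordinates M = (0, 0), S = (1, 0), K = (0, 1).
1. G lies on line KM with KG:GM = 4:1 ⇒ G = (0, 1/5)
2. X lies on line GS with GX:XS = 4:5 ⇒ X = (4/9, 1/9)
3. T is the centroid of triangle GKS ⇒ T = (1/3, 2/5)
4. V is where the line through G parallel to TX meets line MX ⇒ V = (4/57, 1/57)
5. E is the midpoint of VM ⇒ E = (2/57, 1/114)
line ET meets KS at N = (529/1179, 650/1179)
T = E + t·(N−E) with t = 393/545, so ET:TN = 393/545:152/545

ET:TN = 393/152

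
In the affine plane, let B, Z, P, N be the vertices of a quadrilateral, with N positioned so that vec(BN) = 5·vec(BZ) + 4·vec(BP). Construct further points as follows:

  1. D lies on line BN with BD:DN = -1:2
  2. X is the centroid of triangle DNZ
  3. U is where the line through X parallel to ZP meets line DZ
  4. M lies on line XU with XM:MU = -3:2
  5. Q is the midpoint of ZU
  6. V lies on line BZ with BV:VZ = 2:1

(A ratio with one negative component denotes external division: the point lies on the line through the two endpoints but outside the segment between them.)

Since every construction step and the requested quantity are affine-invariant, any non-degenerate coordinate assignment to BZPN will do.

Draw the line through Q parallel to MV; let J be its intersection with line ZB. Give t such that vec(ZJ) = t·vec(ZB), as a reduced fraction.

t = 5/18

Work in coordinates with B = (0, 0), Z = (1, 0), P = (0, 1), N = (5, 4).
1. D lies on line BN with BD:DN = -1:2 ⇒ D = (-5, -4)
2. X is the centroid of triangle DNZ ⇒ X = (1/3, 0)
3. U is where the line through X parallel to ZP meets line DZ ⇒ U = (3/5, -4/15)
4. M lies on line XU with XM:MU = -3:2 ⇒ M = (17/15, -4/5)
5. Q is the midpoint of ZU ⇒ Q = (4/5, -2/15)
6. V lies on line BZ with BV:VZ = 2:1 ⇒ V = (2/3, 0)
through Q parallel to MV: direction (-7/15, 4/5); meets ZB at J = (13/18, 0)
J = Z + t·(B−Z) with t = 5/18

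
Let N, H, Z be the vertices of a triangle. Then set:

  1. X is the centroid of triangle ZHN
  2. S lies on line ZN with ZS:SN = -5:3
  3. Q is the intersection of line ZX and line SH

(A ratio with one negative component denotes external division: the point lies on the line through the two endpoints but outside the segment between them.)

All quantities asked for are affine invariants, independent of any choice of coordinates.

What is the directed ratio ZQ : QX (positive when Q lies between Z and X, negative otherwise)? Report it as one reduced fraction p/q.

Work in coordinates with N = (0, 0), H = (1, 0), Z = (0, 1).
1. X is the centroid of triangle ZHN ⇒ X = (1/3, 1/3)
2. S lies on line ZN with ZS:SN = -5:3 ⇒ S = (0, -3/2)
3. Q is the intersection of line ZX and line SH ⇒ Q = (5/7, -3/7)
Q = Z + t·(X−Z) with t = 15/7, so ZQ:QX = t:(1−t) = 15/7:-8/7

ZQ:QX = -15/8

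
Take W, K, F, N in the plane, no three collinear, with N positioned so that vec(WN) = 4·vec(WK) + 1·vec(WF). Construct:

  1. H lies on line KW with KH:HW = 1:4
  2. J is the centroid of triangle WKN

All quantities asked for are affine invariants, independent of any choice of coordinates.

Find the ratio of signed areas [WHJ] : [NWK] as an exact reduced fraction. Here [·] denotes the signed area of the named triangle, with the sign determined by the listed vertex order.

[WHJ]:[NWK] = 4/15

Assign W = (0, 0), K = (1, 0), F = (0, 1), N = (4, 1) — the answer is frame-independent, so this choice is without loss of generality.
1. H lies on line KW with KH:HW = 1:4 ⇒ H = (4/5, 0)
2. J is the centroid of triangle WKN ⇒ J = (5/3, 1/3)
2·[WHJ] = 4/15, 2·[NWK] = 1
[WHJ]:[NWK] = 4/15:1 = 4/15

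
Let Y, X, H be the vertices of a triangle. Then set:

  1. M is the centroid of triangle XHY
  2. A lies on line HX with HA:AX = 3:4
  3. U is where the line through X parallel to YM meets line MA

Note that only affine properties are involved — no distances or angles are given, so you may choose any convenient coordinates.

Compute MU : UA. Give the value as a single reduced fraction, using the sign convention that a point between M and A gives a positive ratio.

MU:UA = -7/8

Choose coordinates Y = (0, 0), X = (1, 0), H = (0, 1).
1. M is the centroid of triangle XHY ⇒ M = (1/3, 1/3)
2. A lies on line HX with HA:AX = 3:4 ⇒ A = (3/7, 4/7)
3. U is where the line through X parallel to YM meets line MA ⇒ U = (-1/3, -4/3)
U = M + t·(A−M) with t = -7, so MU:UA = t:(1−t) = -7:8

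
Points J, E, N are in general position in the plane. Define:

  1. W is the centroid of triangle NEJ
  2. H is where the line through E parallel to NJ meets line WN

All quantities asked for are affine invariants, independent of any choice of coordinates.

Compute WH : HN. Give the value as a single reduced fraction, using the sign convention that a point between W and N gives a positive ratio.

Assign J = (0, 0), E = (1, 0), N = (0, 1) — the answer is frame-independent, so this choice is without loss of generality.
1. W is the centroid of triangle NEJ ⇒ W = (1/3, 1/3)
2. H is where the line through E parallel to NJ meets line WN ⇒ H = (1, -1)
H = W + t·(N−W) with t = -2, so WH:HN = t:(1−t) = -2:3

WH:HN = -2/3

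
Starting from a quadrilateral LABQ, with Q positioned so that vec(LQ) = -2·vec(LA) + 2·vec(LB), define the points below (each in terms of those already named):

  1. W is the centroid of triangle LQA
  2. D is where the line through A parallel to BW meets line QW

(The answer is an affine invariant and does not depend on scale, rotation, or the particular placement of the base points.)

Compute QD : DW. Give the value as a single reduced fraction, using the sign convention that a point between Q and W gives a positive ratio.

QD:DW = -5/2

Work in coordinates with L = (0, 0), A = (1, 0), B = (0, 1), Q = (-2, 2).
1. W is the centroid of triangle LQA ⇒ W = (-1/3, 2/3)
2. D is where the line through A parallel to BW meets line QW ⇒ D = (7/9, -2/9)
D = Q + t·(W−Q) with t = 5/3, so QD:DW = t:(1−t) = 5/3:-2/3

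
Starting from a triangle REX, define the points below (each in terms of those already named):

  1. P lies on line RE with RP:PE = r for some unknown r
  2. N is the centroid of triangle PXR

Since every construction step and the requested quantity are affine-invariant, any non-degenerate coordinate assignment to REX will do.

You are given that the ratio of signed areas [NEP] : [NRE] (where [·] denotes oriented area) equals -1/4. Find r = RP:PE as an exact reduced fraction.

Work in coordinates with R = (0, 0), E = (1, 0), X = (0, 1).
1. With RP:PE = r, write λ = r/(r+1) so P = R + λ·(E−R); P is affine-linear in λ
2. N is the centroid of triangle PXR ⇒ N is an affine combination of earlier points and hence also affine-linear in λ
Every point depending on P is an affine combination of P and λ-independent points, so each such coordinate is linear in λ; the λ² term in each signed area is a multiple of (E−R)×(E−R) = 0, so 2·[NEP] and 2·[NRE] are each linear in λ. Evaluating at λ=0 and λ=1:
  2·[NEP] = 1/3·λ − 1/3,   2·[NRE] = 1/3
So [NEP]:[NRE] = (1/3·λ − 1/3) / (1/3). Setting this equal to -1/4:
  1/3·λ − 1/3 = -1/4·(1/3)  ⇒  λ = 3/4
Then r = λ/(1−λ) = (3/4)/(1/4) = 3. Check: with r = 3, P = (3/4, 0) and [NEP]:[NRE] = -1/4 as required.

r = 3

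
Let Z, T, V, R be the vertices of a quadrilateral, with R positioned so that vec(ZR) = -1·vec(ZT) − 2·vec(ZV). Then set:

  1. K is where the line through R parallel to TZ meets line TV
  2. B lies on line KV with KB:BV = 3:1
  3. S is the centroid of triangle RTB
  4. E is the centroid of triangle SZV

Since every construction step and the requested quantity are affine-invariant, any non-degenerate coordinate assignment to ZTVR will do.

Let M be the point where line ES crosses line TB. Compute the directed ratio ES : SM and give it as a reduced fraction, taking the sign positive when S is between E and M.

Work in coordinates with Z = (0, 0), T = (1, 0), V = (0, 1), R = (-1, -2).
1. K is where the line through R parallel to TZ meets line TV ⇒ K = (3, -2)
2. B lies on line KV with KB:BV = 3:1 ⇒ B = (3/4, 1/4)
3. S is the centroid of triangle RTB ⇒ S = (1/4, -7/12)
4. E is the centroid of triangle SZV ⇒ E = (1/12, 5/36)
line ES meets TB at M = (-3/20, 23/20)
S = E + t·(M−E) with t = -5/7, so ES:SM = -5/7:12/7

ES:SM = -5/12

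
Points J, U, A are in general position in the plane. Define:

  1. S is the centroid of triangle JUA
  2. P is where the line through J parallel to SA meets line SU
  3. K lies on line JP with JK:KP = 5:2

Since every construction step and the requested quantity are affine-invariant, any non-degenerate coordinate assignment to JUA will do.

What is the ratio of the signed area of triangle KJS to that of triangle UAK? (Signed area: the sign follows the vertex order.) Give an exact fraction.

Set J = (0, 0), U = (1, 0), A = (0, 1); any affine frame gives the same invariant.
1. S is the centroid of triangle JUA ⇒ S = (1/3, 1/3)
2. P is where the line through J parallel to SA meets line SU ⇒ P = (-1/3, 2/3)
3. K lies on line JP with JK:KP = 5:2 ⇒ K = (-5/21, 10/21)
2·[KJS] = 5/21, 2·[UAK] = 16/21
[KJS]:[UAK] = 5/21:16/21 = 5/16

[KJS]:[UAK] = 5/16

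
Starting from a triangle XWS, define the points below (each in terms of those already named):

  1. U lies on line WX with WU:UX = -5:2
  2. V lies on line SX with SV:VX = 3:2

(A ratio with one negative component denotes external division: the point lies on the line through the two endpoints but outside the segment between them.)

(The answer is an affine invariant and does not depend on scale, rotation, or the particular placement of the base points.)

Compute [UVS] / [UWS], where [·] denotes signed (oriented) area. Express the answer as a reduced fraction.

Choose coordinates X = (0, 0), W = (1, 0), S = (0, 1).
1. U lies on line WX with WU:UX = -5:2 ⇒ U = (-2/3, 0)
2. V lies on line SX with SV:VX = 3:2 ⇒ V = (0, 2/5)
2·[UVS] = 2/5, 2·[UWS] = 5/3
[UVS]:[UWS] = 2/5:5/3 = 6/25

[UVS]:[UWS] = 6/25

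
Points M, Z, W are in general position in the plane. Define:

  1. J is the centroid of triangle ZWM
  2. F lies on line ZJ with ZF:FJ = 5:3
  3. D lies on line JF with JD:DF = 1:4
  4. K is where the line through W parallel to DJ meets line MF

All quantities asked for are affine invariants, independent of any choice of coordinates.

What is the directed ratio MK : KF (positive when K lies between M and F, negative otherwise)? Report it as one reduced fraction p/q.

MK:KF = -2

Assign M = (0, 0), Z = (1, 0), W = (0, 1) — the answer is frame-independent, so this choice is without loss of generality.
1. J is the centroid of triangle ZWM ⇒ J = (1/3, 1/3)
2. F lies on line ZJ with ZF:FJ = 5:3 ⇒ F = (7/12, 5/24)
3. D lies on line JF with JD:DF = 1:4 ⇒ D = (23/60, 37/120)
4. K is where the line through W parallel to DJ meets line MF ⇒ K = (7/6, 5/12)
K = M + t·(F−M) with t = 2, so MK:KF = t:(1−t) = 2:-1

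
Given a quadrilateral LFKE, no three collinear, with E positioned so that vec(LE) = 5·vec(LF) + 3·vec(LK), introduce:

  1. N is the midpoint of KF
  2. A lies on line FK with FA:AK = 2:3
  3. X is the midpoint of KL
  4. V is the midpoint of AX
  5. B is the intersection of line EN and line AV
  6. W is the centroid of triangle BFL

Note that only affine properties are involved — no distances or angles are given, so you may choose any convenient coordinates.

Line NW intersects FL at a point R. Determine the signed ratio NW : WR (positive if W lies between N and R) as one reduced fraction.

Set L = (0, 0), F = (1, 0), K = (0, 1), E = (5, 3); any affine frame gives the same invariant.
1. N is the midpoint of KF ⇒ N = (1/2, 1/2)
2. A lies on line FK with FA:AK = 2:3 ⇒ A = (3/5, 2/5)
3. X is the midpoint of KL ⇒ X = (0, 1/2)
4. V is the midpoint of AX ⇒ V = (3/10, 9/20)
5. B is the intersection of line EN and line AV ⇒ B = (5/13, 17/39)
6. W is the centroid of triangle BFL ⇒ W = (6/13, 17/117)
line NW meets FL at R = (37/83, 0)
W = N + t·(R−N) with t = 83/117, so NW:WR = 83/117:34/117

NW:WR = 83/34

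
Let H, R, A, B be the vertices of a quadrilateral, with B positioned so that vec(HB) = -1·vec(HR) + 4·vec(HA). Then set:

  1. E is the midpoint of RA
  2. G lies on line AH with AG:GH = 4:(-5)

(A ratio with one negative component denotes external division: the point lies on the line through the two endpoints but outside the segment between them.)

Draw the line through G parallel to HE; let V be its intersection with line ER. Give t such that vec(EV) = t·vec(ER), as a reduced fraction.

t = -5

Work in coordinates with H = (0, 0), R = (1, 0), A = (0, 1), B = (-1, 4).
1. E is the midpoint of RA ⇒ E = (1/2, 1/2)
2. G lies on line AH with AG:GH = 4:(-5) ⇒ G = (0, 5)
through G parallel to HE: direction (1/2, 1/2); meets ER at V = (-2, 3)
V = E + t·(R−E) with t = -5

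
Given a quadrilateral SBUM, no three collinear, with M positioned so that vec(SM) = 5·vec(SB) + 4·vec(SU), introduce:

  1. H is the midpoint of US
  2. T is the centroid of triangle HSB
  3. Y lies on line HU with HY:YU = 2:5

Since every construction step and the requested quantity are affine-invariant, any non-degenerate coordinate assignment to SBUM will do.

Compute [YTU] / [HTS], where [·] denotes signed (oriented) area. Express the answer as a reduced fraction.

[YTU]:[HTS] = -5/7

Work in coordinates with S = (0, 0), B = (1, 0), U = (0, 1), M = (5, 4).
1. H is the midpoint of US ⇒ H = (0, 1/2)
2. T is the centroid of triangle HSB ⇒ T = (1/3, 1/6)
3. Y lies on line HU with HY:YU = 2:5 ⇒ Y = (0, 9/14)
2·[YTU] = 5/42, 2·[HTS] = -1/6
[YTU]:[HTS] = 5/42:-1/6 = -5/7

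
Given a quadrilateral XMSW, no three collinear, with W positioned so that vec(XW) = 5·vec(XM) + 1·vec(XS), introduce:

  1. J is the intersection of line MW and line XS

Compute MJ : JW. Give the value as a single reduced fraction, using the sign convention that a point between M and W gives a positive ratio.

MJ:JW = -1/5

Assign X = (0, 0), M = (1, 0), S = (0, 1), W = (5, 1) — the answer is frame-independent, so this choice is without loss of generality.
1. J is the intersection of line MW and line XS ⇒ J = (0, -1/4)
J = M + t·(W−M) with t = -1/4, so MJ:JW = t:(1−t) = -1/4:5/4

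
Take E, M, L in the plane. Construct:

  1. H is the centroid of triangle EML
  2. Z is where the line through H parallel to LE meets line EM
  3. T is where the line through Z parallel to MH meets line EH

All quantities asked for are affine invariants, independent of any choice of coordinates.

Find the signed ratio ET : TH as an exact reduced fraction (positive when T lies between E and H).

ET:TH = 1/2

Set E = (0, 0), M = (1, 0), L = (0, 1); any affine frame gives the same invariant.
1. H is the centroid of triangle EML ⇒ H = (1/3, 1/3)
2. Z is where the line through H parallel to LE meets line EM ⇒ Z = (1/3, 0)
3. T is where the line through Z parallel to MH meets line EH ⇒ T = (1/9, 1/9)
T = E + t·(H−E) with t = 1/3, so ET:TH = t:(1−t) = 1/3:2/3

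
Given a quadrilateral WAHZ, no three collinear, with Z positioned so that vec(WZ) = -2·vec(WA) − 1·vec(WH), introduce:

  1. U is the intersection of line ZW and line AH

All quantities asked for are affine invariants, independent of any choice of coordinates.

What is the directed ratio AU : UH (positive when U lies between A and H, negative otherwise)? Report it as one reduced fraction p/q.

AU:UH = 1/2

Assign W = (0, 0), A = (1, 0), H = (0, 1), Z = (-2, -1) — the answer is frame-independent, so this choice is without loss of generality.
1. U is the intersection of line ZW and line AH ⇒ U = (2/3, 1/3)
U = A + t·(H−A) with t = 1/3, so AU:UH = t:(1−t) = 1/3:2/3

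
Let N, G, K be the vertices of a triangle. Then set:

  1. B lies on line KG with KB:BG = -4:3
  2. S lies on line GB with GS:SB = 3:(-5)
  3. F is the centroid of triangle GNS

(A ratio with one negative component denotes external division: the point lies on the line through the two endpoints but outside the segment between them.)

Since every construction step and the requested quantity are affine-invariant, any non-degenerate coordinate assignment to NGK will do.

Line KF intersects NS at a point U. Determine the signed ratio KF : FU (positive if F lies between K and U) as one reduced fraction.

KF:FU = 4/3

Work in coordinates with N = (0, 0), G = (1, 0), K = (0, 1).
1. B lies on line KG with KB:BG = -4:3 ⇒ B = (4, -3)
2. S lies on line GB with GS:SB = 3:(-5) ⇒ S = (-7/2, 9/2)
3. F is the centroid of triangle GNS ⇒ F = (-5/6, 3/2)
line KF meets NS at U = (-35/24, 15/8)
F = K + t·(U−K) with t = 4/7, so KF:FU = 4/7:3/7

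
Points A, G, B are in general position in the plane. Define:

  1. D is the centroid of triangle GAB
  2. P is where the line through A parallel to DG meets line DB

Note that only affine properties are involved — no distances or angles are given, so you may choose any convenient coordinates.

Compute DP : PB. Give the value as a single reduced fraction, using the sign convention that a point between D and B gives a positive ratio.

Work in coordinates with A = (0, 0), G = (1, 0), B = (0, 1).
1. D is the centroid of triangle GAB ⇒ D = (1/3, 1/3)
2. P is where the line through A parallel to DG meets line DB ⇒ P = (2/3, -1/3)
P = D + t·(B−D) with t = -1, so DP:PB = t:(1−t) = -1:2

DP:PB = -1/2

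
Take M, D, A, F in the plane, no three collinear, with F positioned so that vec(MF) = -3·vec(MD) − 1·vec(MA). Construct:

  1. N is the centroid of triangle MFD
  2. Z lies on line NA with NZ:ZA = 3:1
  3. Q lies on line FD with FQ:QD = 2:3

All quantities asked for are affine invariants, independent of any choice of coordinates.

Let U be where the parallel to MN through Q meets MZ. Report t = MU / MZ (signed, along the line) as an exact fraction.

Set M = (0, 0), D = (1, 0), A = (0, 1), F = (-3, -1); any affine frame gives the same invariant.
1. N is the centroid of triangle MFD ⇒ N = (-2/3, -1/3)
2. Z lies on line NA with NZ:ZA = 3:1 ⇒ Z = (-1/6, 2/3)
3. Q lies on line FD with FQ:QD = 2:3 ⇒ Q = (-7/5, -3/5)
through Q parallel to MN: direction (-2/3, -1/3); meets MZ at U = (-1/45, 4/45)
U = M + t·(Z−M) with t = 2/15

t = 2/15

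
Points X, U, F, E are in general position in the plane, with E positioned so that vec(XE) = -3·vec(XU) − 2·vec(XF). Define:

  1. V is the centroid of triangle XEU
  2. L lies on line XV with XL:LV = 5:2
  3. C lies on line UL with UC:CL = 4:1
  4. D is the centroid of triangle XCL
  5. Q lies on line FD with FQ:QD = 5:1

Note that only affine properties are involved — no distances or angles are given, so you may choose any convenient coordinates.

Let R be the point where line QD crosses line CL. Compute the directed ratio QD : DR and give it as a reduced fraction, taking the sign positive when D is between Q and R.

Set X = (0, 0), U = (1, 0), F = (0, 1), E = (-3, -2); any affine frame gives the same invariant.
1. V is the centroid of triangle XEU ⇒ V = (-2/3, -2/3)
2. L lies on line XV with XL:LV = 5:2 ⇒ L = (-10/21, -10/21)
3. C lies on line UL with UC:CL = 4:1 ⇒ C = (-19/105, -8/21)
4. D is the centroid of triangle XCL ⇒ D = (-23/105, -2/7)
5. Q lies on line FD with FQ:QD = 5:1 ⇒ Q = (-23/126, -1/14)
line QD meets CL at R = (-943/3955, -316/791)
D = Q + t·(R−Q) with t = 113/173, so QD:DR = 113/173:60/173

QD:DR = 113/60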